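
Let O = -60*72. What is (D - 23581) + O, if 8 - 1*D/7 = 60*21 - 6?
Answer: -36623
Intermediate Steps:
O = -4320
D = -8722 (D = 56 - 7*(60*21 - 6) = 56 - 7*(1260 - 6) = 56 - 7*1254 = 56 - 8778 = -8722)
(D - 23581) + O = (-8722 - 23581) - 4320 = -32303 - 4320 = -36623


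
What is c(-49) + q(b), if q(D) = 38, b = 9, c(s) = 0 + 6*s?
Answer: -256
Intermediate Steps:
c(s) = 6*s
c(-49) + q(b) = 6*(-49) + 38 = -294 + 38 = -256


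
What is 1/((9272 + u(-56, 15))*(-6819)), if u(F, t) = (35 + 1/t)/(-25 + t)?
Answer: -25/1580046401 ≈ -1.5822e-8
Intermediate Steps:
u(F, t) = (35 + 1/t)/(-25 + t)
1/((9272 + u(-56, 15))*(-6819)) = 1/((9272 + (1 + 35*15)/(15*(-25 + 15)))*(-6819)) = -1/6819/(9272 + (1/15)*(1 + 525)/(-10)) = -1/6819/(9272 + (1/15)*(-⅒)*526) = -1/6819/(9272 - 263/75) = -1/6819/(695137/75) = (75/695137)*(-1/6819) = -25/1580046401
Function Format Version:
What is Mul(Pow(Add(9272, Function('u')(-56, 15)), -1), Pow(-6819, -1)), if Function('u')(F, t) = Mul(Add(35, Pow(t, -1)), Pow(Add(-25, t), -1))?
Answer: Rational(-25, 1580046401) ≈ -1.5822e-8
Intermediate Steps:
Function('u')(F, t) = Mul(Pow(Add(-25, t), -1), Add(35, Pow(t, -1)))
Mul(Pow(Add(9272, Function('u')(-56, 15)), -1), Pow(-6819, -1)) = Mul(Pow(Add(9272, Mul(Pow(15, -1), Pow(Add(-25, 15), -1), Add(1, Mul(35, 15)))), -1), Pow(-6819, -1)) = Mul(Pow(Add(9272, Mul(Rational(1, 15), Pow(-10, -1), Add(1, 525))), -1), Rational(-1, 6819)) = Mul(Pow(Add(9272, Mul(Rational(1, 15), Rational(-1, 10), 526)), -1), Rational(-1, 6819)) = Mul(Pow(Add(9272, Rational(-263, 75)), -1), Rational(-1, 6819)) = Mul(Pow(Rational(695137, 75), -1), Rational(-1, 6819)) = Mul(Rational(75, 695137), Rational(-1, 6819)) = Rational(-25, 1580046401)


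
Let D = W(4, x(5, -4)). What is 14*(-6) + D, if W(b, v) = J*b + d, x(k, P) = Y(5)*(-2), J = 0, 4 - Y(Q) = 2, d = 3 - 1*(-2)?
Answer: -79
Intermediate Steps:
d = 5 (d = 3 + 2 = 5)
Y(Q) = 2 (Y(Q) = 4 - 1*2 = 4 - 2 = 2)
x(k, P) = -4 (x(k, P) = 2*(-2) = -4)
W(b, v) = 5 (W(b, v) = 0*b + 5 = 0 + 5 = 5)
D = 5
14*(-6) + D = 14*(-6) + 5 = -84 + 5 = -79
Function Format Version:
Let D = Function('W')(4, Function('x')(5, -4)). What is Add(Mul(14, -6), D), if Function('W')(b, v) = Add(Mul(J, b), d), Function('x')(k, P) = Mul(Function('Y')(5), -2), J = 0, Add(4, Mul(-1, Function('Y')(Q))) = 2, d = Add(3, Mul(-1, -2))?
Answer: -79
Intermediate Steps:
d = 5 (d = Add(3, 2) = 5)
Function('Y')(Q) = 2 (Function('Y')(Q) = Add(4, Mul(-1, 2)) = Add(4, -2) = 2)
Function('x')(k, P) = -4 (Function('x')(k, P) = Mul(2, -2) = -4)
Function('W')(b, v) = 5 (Function('W')(b, v) = Add(Mul(0, b), 5) = Add(0, 5) = 5)
D = 5
Add(Mul(14, -6), D) = Add(Mul(14, -6), 5) = Add(-84, 5) = -79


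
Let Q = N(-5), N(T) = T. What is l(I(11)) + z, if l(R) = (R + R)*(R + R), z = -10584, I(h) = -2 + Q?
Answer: -10388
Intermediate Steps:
Q = -5
I(h) = -7 (I(h) = -2 - 5 = -7)
l(R) = 4*R**2 (l(R) = (2*R)*(2*R) = 4*R**2)
l(I(11)) + z = 4*(-7)**2 - 10584 = 4*49 - 10584 = 196 - 10584 = -10388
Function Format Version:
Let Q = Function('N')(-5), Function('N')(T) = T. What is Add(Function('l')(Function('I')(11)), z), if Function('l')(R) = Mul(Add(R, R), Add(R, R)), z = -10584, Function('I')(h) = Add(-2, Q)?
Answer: -10388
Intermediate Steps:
Q = -5
Function('I')(h) = -7 (Function('I')(h) = Add(-2, -5) = -7)
Function('l')(R) = Mul(4, Pow(R, 2)) (Function('l')(R) = Mul(Mul(2, R), Mul(2, R)) = Mul(4, Pow(R, 2)))
Add(Function('l')(Function('I')(11)), z) = Add(Mul(4, Pow(-7, 2)), -10584) = Add(Mul(4, 49), -10584) = Add(196, -10584) = -10388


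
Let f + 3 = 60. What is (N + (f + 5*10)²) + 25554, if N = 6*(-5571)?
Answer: 3577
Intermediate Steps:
f = 57 (f = -3 + 60 = 57)
N = -33426
(N + (f + 5*10)²) + 25554 = (-33426 + (57 + 5*10)²) + 25554 = (-33426 + (57 + 50)²) + 25554 = (-33426 + 107²) + 25554 = (-33426 + 11449) + 25554 = -21977 + 25554 = 3577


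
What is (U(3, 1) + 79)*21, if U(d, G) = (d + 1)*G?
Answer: 1743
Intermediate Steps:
U(d, G) = G*(1 + d) (U(d, G) = (1 + d)*G = G*(1 + d))
(U(3, 1) + 79)*21 = (1*(1 + 3) + 79)*21 = (1*4 + 79)*21 = (4 + 79)*21 = 83*21 = 1743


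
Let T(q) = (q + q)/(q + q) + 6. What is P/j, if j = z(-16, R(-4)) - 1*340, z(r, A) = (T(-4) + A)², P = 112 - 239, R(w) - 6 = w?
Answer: 127/259 ≈ 0.49035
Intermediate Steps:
R(w) = 6 + w
T(q) = 7 (T(q) = (2*q)/((2*q)) + 6 = (2*q)*(1/(2*q)) + 6 = 1 + 6 = 7)
P = -127
z(r, A) = (7 + A)²
j = -259 (j = (7 + (6 - 4))² - 1*340 = (7 + 2)² - 340 = 9² - 340 = 81 - 340 = -259)
P/j = -127/(-259) = -127*(-1/259) = 127/259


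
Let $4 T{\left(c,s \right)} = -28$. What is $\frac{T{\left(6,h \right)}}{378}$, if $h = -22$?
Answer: $- \frac{1}{54} \approx -0.018519$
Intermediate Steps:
$T{\left(c,s \right)} = -7$ ($T{\left(c,s \right)} = \frac{1}{4} \left(-28\right) = -7$)
$\frac{T{\left(6,h \right)}}{378} = - \frac{7}{378} = \left(-7\right) \frac{1}{378} = - \frac{1}{54}$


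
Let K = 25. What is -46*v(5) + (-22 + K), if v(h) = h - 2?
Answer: -135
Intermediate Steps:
v(h) = -2 + h
-46*v(5) + (-22 + K) = -46*(-2 + 5) + (-22 + 25) = -46*3 + 3 = -138 + 3 = -135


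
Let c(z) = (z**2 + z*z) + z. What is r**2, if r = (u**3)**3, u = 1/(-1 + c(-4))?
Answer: 1/58149737003040059690390169 ≈ 1.7197e-26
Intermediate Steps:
c(z) = z + 2*z**2 (c(z) = (z**2 + z**2) + z = 2*z**2 + z = z + 2*z**2)
u = 1/27 (u = 1/(-1 - 4*(1 + 2*(-4))) = 1/(-1 - 4*(1 - 8)) = 1/(-1 - 4*(-7)) = 1/(-1 + 28) = 1/27 ≈ 0.037037)
r = 1/7625597484987 (r = ((1/27)**3)**3 = (1/19683)**3 = 1/7625597484987 ≈ 1.3114e-13)
r**2 = (1/7625597484987)**2 = 1/58149737003040059690390169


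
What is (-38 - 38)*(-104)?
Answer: 7904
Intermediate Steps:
(-38 - 38)*(-104) = -76*(-104) = 7904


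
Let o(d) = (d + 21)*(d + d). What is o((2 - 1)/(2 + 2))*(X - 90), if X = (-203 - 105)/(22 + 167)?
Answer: -105145/108 ≈ -973.56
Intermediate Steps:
X = -44/27 (X = -308/189 = -308*1/189 = -44/27 ≈ -1.6296)
o(d) = 2*d*(21 + d) (o(d) = (21 + d)*(2*d) = 2*d*(21 + d))
o((2 - 1)/(2 + 2))*(X - 90) = (2*((2 - 1)/(2 + 2))*(21 + (2 - 1)/(2 + 2)))*(-44/27 - 90) = (2*(1/4)*(21 + 1/4))*(-2474/27) = (2*(1*(¼))*(21 + 1*(¼)))*(-2474/27) = (2*(¼)*(21 + ¼))*(-2474/27) = (2*(¼)*(85/4))*(-2474/27) = (85/8)*(-2474/27) = -105145/108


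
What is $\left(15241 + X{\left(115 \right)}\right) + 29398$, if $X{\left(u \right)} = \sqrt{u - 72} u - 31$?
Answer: $44608 + 115 \sqrt{43} \approx 45362.0$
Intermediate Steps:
$X{\left(u \right)} = -31 + u \sqrt{-72 + u}$ ($X{\left(u \right)} = \sqrt{-72 + u} u - 31 = u \sqrt{-72 + u} - 31 = -31 + u \sqrt{-72 + u}$)
$\left(15241 + X{\left(115 \right)}\right) + 29398 = \left(15241 - \left(31 - 115 \sqrt{-72 + 115}\right)\right) + 29398 = \left(15241 - \left(31 - 115 \sqrt{43}\right)\right) + 29398 = \left(15210 + 115 \sqrt{43}\right) + 29398 = 44608 + 115 \sqrt{43}$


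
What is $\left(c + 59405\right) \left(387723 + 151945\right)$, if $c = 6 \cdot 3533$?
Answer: $43498859804$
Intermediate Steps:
$c = 21198$
$\left(c + 59405\right) \left(387723 + 151945\right) = \left(21198 + 59405\right) \left(387723 + 151945\right) = 80603 \cdot 539668 = 43498859804$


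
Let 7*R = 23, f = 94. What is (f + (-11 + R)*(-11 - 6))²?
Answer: 2483776/49 ≈ 50689.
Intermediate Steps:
R = 23/7 (R = (⅐)*23 = 23/7 ≈ 3.2857)
(f + (-11 + R)*(-11 - 6))² = (94 + (-11 + 23/7)*(-11 - 6))² = (94 - 54/7*(-17))² = (94 + 918/7)² = (1576/7)² = 2483776/49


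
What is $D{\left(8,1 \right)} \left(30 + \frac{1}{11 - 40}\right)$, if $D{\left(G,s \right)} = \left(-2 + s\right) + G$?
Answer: $\frac{6083}{29} \approx 209.76$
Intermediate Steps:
$D{\left(G,s \right)} = -2 + G + s$
$D{\left(8,1 \right)} \left(30 + \frac{1}{11 - 40}\right) = \left(-2 + 8 + 1\right) \left(30 + \frac{1}{11 - 40}\right) = 7 \left(30 + \frac{1}{-29}\right) = 7 \left(30 - \frac{1}{29}\right) = 7 \cdot \frac{869}{29} = \frac{6083}{29}$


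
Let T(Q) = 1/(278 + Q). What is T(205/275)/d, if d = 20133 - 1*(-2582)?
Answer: 1/6331703 ≈ 1.5794e-7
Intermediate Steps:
d = 22715 (d = 20133 + 2582 = 22715)
T(205/275)/d = 1/((278 + 205/275)*22715) = (1/22715)/(278 + 205*(1/275)) = (1/22715)/(278 + 41/55) = (1/22715)/(15331/55) = (55/15331)*(1/22715) = 1/6331703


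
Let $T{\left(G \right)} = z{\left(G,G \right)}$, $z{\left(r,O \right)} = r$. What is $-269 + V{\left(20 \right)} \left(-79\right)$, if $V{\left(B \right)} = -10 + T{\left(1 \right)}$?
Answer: $442$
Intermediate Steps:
$T{\left(G \right)} = G$
$V{\left(B \right)} = -9$ ($V{\left(B \right)} = -10 + 1 = -9$)
$-269 + V{\left(20 \right)} \left(-79\right) = -269 - -711 = -269 + 711 = 442$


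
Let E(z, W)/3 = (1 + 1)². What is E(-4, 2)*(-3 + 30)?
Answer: 324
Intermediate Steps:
E(z, W) = 12 (E(z, W) = 3*(1 + 1)² = 3*2² = 3*4 = 12)
E(-4, 2)*(-3 + 30) = 12*(-3 + 30) = 12*27 = 324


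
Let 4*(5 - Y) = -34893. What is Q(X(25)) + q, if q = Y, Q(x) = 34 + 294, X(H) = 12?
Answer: 36225/4 ≈ 9056.3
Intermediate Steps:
Y = 34913/4 (Y = 5 - ¼*(-34893) = 5 + 34893/4 = 34913/4 ≈ 8728.3)
Q(x) = 328
q = 34913/4 ≈ 8728.3
Q(X(25)) + q = 328 + 34913/4 = 36225/4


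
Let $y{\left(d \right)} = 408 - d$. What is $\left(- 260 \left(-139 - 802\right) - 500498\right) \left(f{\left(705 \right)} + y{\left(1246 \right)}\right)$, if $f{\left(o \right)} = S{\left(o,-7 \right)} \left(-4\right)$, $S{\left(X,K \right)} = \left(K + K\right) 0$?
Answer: $214392244$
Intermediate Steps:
$S{\left(X,K \right)} = 0$ ($S{\left(X,K \right)} = 2 K 0 = 0$)
$f{\left(o \right)} = 0$ ($f{\left(o \right)} = 0 \left(-4\right) = 0$)
$\left(- 260 \left(-139 - 802\right) - 500498\right) \left(f{\left(705 \right)} + y{\left(1246 \right)}\right) = \left(- 260 \left(-139 - 802\right) - 500498\right) \left(0 + \left(408 - 1246\right)\right) = \left(\left(-260\right) \left(-941\right) - 500498\right) \left(0 + \left(408 - 1246\right)\right) = \left(244660 - 500498\right) \left(0 - 838\right) = \left(-255838\right) \left(-838\right) = 214392244$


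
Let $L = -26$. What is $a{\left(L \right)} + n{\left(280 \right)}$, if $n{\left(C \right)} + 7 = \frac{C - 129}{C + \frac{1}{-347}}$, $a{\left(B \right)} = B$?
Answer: $- \frac{3153850}{97159} \approx -32.461$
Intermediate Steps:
$n{\left(C \right)} = -7 + \frac{-129 + C}{- \frac{1}{347} + C}$ ($n{\left(C \right)} = -7 + \frac{C - 129}{C + \frac{1}{-347}} = -7 + \frac{-129 + C}{C - \frac{1}{347}} = -7 + \frac{-129 + C}{- \frac{1}{347} + C}$)
$a{\left(L \right)} + n{\left(280 \right)} = -26 + \frac{2 \left(-22378 - 291480\right)}{-1 + 347 \cdot 280} = -26 + \frac{2 \left(-22378 - 291480\right)}{-1 + 97160} = -26 + 2 \cdot \frac{1}{97159} \left(-313858\right) = -26 - \frac{627716}{97159} = - \frac{3153850}{97159}$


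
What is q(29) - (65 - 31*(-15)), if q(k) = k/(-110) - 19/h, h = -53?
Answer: -3089347/5830 ≈ -529.91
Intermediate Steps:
q(k) = 19/53 - k/110 (q(k) = k/(-110) - 19/(-53) = k*(-1/110) - 19*(-1/53) = -k/110 + 19/53 = 19/53 - k/110)
q(29) - (65 - 31*(-15)) = (19/53 - 1/110*29) - (65 - 31*(-15)) = (19/53 - 29/110) - (65 + 465) = 553/5830 - 1*530 = 553/5830 - 530 = -3089347/5830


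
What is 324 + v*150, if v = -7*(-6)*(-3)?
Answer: -18576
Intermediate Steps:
v = -126 (v = 42*(-3) = -126)
324 + v*150 = 324 - 126*150 = 324 - 18900 = -18576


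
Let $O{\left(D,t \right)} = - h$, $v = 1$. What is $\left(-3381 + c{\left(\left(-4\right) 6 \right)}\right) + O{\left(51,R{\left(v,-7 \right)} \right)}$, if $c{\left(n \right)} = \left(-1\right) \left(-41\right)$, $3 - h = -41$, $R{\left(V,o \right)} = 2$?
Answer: $-3384$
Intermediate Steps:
$h = 44$ ($h = 3 - -41 = 3 + 41 = 44$)
$O{\left(D,t \right)} = -44$ ($O{\left(D,t \right)} = \left(-1\right) 44 = -44$)
$c{\left(n \right)} = 41$
$\left(-3381 + c{\left(\left(-4\right) 6 \right)}\right) + O{\left(51,R{\left(v,-7 \right)} \right)} = \left(-3381 + 41\right) - 44 = -3340 - 44 = -3384$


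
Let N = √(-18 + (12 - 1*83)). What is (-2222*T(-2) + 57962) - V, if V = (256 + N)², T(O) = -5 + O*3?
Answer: 16957 - 512*I*√89 ≈ 16957.0 - 4830.2*I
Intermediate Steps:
T(O) = -5 + 3*O
N = I*√89 (N = √(-18 + (12 - 83)) = √(-18 - 71) = √(-89) = I*√89 ≈ 9.434*I)
V = (256 + I*√89)² ≈ 65447.0 + 4830.2*I
(-2222*T(-2) + 57962) - V = (-2222*(-5 + 3*(-2)) + 57962) - (256 + I*√89)² = (-2222*(-5 - 6) + 57962) - (256 + I*√89)² = (-2222*(-11) + 57962) - (256 + I*√89)² = (24442 + 57962) - (256 + I*√89)² = 82404 - (256 + I*√89)²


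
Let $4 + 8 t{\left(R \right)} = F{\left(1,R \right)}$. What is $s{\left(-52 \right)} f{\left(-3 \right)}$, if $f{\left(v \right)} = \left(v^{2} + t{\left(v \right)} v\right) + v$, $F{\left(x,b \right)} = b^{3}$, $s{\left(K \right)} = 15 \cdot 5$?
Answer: $\frac{10575}{8} \approx 1321.9$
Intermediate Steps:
$s{\left(K \right)} = 75$
$t{\left(R \right)} = - \frac{1}{2} + \frac{R^{3}}{8}$
$f{\left(v \right)} = v + v^{2} + v \left(- \frac{1}{2} + \frac{v^{3}}{8}\right)$ ($f{\left(v \right)} = \left(v^{2} + \left(- \frac{1}{2} + \frac{v^{3}}{8}\right) v\right) + v = \left(v^{2} + v \left(- \frac{1}{2} + \frac{v^{3}}{8}\right)\right) + v = v + v^{2} + v \left(- \frac{1}{2} + \frac{v^{3}}{8}\right)$)
$s{\left(-52 \right)} f{\left(-3 \right)} = 75 \cdot \frac{1}{8} \left(-3\right) \left(4 + \left(-3\right)^{3} + 8 \left(-3\right)\right) = 75 \cdot \frac{1}{8} \left(-3\right) \left(4 - 27 - 24\right) = 75 \cdot \frac{1}{8} \left(-3\right) \left(-47\right) = 75 \cdot \frac{141}{8} = \frac{10575}{8}$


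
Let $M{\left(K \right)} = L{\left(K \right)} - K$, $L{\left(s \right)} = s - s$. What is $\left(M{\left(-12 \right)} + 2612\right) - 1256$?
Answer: $1368$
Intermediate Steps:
$L{\left(s \right)} = 0$
$M{\left(K \right)} = - K$ ($M{\left(K \right)} = 0 - K = - K$)
$\left(M{\left(-12 \right)} + 2612\right) - 1256 = \left(\left(-1\right) \left(-12\right) + 2612\right) - 1256 = \left(12 + 2612\right) - 1256 = 2624 - 1256 = 1368$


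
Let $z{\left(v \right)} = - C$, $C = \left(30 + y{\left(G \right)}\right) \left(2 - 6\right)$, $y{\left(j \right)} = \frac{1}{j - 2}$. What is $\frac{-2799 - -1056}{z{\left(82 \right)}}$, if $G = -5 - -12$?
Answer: $- \frac{8715}{604} \approx -14.429$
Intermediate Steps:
$G = 7$ ($G = -5 + 12 = 7$)
$y{\left(j \right)} = \frac{1}{-2 + j}$
$C = - \frac{604}{5}$ ($C = \left(30 + \frac{1}{-2 + 7}\right) \left(2 - 6\right) = \left(30 + \frac{1}{5}\right) \left(-4\right) = \frac{151}{5} \left(-4\right) = - \frac{604}{5} \approx -120.8$)
$z{\left(v \right)} = \frac{604}{5}$ ($z{\left(v \right)} = \left(-1\right) \left(- \frac{604}{5}\right) = \frac{604}{5}$)
$\frac{-2799 - -1056}{z{\left(82 \right)}} = \frac{-2799 - -1056}{\frac{604}{5}} = \left(-2799 + 1056\right) \frac{5}{604} = \left(-1743\right) \frac{5}{604} = - \frac{8715}{604}$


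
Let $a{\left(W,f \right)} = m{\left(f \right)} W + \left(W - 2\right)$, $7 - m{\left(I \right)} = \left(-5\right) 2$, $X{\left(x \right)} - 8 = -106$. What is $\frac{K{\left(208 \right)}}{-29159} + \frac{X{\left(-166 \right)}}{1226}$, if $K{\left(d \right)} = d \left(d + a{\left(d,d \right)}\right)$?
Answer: $- \frac{38851507}{1374959} \approx -28.256$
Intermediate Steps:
$X{\left(x \right)} = -98$ ($X{\left(x \right)} = 8 - 106 = -98$)
$m{\left(I \right)} = 17$ ($m{\left(I \right)} = 7 - \left(-5\right) 2 = 7 - -10 = 7 + 10 = 17$)
$a{\left(W,f \right)} = -2 + 18 W$ ($a{\left(W,f \right)} = 17 W + \left(W - 2\right) = 17 W + \left(-2 + W\right) = -2 + 18 W$)
$K{\left(d \right)} = d \left(-2 + 19 d\right)$ ($K{\left(d \right)} = d \left(d + \left(-2 + 18 d\right)\right) = d \left(-2 + 19 d\right)$)
$\frac{K{\left(208 \right)}}{-29159} + \frac{X{\left(-166 \right)}}{1226} = \frac{208 \left(-2 + 19 \cdot 208\right)}{-29159} - \frac{98}{1226} = 208 \left(-2 + 3952\right) \left(- \frac{1}{29159}\right) - \frac{49}{613} = 208 \cdot 3950 \left(- \frac{1}{29159}\right) - \frac{49}{613} = 821600 \left(- \frac{1}{29159}\right) - \frac{49}{613} = - \frac{63200}{2243} - \frac{49}{613} = - \frac{38851507}{1374959}$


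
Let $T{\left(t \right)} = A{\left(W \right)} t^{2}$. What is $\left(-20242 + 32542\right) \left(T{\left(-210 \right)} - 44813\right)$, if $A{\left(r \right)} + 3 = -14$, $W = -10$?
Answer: $-9772509900$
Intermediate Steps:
$A{\left(r \right)} = -17$ ($A{\left(r \right)} = -3 - 14 = -17$)
$T{\left(t \right)} = - 17 t^{2}$
$\left(-20242 + 32542\right) \left(T{\left(-210 \right)} - 44813\right) = \left(-20242 + 32542\right) \left(- 17 \left(-210\right)^{2} - 44813\right) = 12300 \left(\left(-17\right) 44100 - 44813\right) = 12300 \left(-749700 - 44813\right) = 12300 \left(-794513\right) = -9772509900$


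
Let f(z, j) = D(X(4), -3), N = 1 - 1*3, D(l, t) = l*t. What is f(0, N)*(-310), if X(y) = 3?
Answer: 2790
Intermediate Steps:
N = -2 (N = 1 - 3 = -2)
f(z, j) = -9 (f(z, j) = 3*(-3) = -9)
f(0, N)*(-310) = -9*(-310) = 2790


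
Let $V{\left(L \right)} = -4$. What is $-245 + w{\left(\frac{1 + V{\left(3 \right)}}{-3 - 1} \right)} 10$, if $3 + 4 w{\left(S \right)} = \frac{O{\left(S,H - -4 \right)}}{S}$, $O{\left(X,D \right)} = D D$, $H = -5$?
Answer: $- \frac{1495}{6} \approx -249.17$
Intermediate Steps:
$O{\left(X,D \right)} = D^{2}$
$w{\left(S \right)} = - \frac{3}{4} + \frac{1}{4 S}$ ($w{\left(S \right)} = - \frac{3}{4} + \frac{\left(-5 - -4\right)^{2} \frac{1}{S}}{4} = - \frac{3}{4} + \frac{\left(-5 + 4\right)^{2} \frac{1}{S}}{4} = - \frac{3}{4} + \frac{\left(-1\right)^{2} \frac{1}{S}}{4} = - \frac{3}{4} + \frac{1 \frac{1}{S}}{4} = - \frac{3}{4} + \frac{1}{4 S}$)
$-245 + w{\left(\frac{1 + V{\left(3 \right)}}{-3 - 1} \right)} 10 = -245 + \frac{1 - 3 \frac{1 - 4}{-3 - 1}}{4 \frac{1 - 4}{-3 - 1}} \cdot 10 = -245 + \frac{1 - 3 \frac{1}{-4} \left(-3\right)}{4 \frac{1}{-4} \left(-3\right)} 10 = -245 + \frac{1 - 3 \left(\left(- \frac{1}{4}\right) \left(-3\right)\right)}{4 \left(\left(- \frac{1}{4}\right) \left(-3\right)\right)} 10 = -245 + \frac{1 - \frac{9}{4}}{4 \cdot \frac{3}{4}} \cdot 10 = -245 + \frac{1}{4} \cdot \frac{4}{3} \left(1 - \frac{9}{4}\right) 10 = -245 + \frac{1}{4} \cdot \frac{4}{3} \left(- \frac{5}{4}\right) 10 = -245 - \frac{25}{6} = - \frac{1495}{6}$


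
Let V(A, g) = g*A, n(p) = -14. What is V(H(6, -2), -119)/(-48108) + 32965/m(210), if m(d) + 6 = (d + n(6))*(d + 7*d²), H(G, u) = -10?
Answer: -978670570/40455055531 ≈ -0.024192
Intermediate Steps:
V(A, g) = A*g
m(d) = -6 + (-14 + d)*(d + 7*d²) (m(d) = -6 + (d - 14)*(d + 7*d²) = -6 + (-14 + d)*(d + 7*d²))
V(H(6, -2), -119)/(-48108) + 32965/m(210) = -10*(-119)/(-48108) + 32965/(-6 - 97*210² - 14*210 + 7*210³) = 1190*(-1/48108) + 32965/(-6 - 97*44100 - 2940 + 7*9261000) = -595/24054 + 32965/(-6 - 4277700 - 2940 + 64827000) = -595/24054 + 32965/60546354 = -978670570/40455055531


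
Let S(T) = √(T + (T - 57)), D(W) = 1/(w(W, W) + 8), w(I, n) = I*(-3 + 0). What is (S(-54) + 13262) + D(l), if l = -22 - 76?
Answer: 4005125/302 + I*√165 ≈ 13262.0 + 12.845*I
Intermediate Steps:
w(I, n) = -3*I (w(I, n) = I*(-3) = -3*I)
l = -98
D(W) = 1/(8 - 3*W) (D(W) = 1/(-3*W + 8) = 1/(8 - 3*W))
S(T) = √(-57 + 2*T) (S(T) = √(T + (-57 + T)) = √(-57 + 2*T))
(S(-54) + 13262) + D(l) = (√(-57 + 2*(-54)) + 13262) - 1/(-8 + 3*(-98)) = (√(-57 - 108) + 13262) - 1/(-8 - 294) = (√(-165) + 13262) - 1/(-302) = (I*√165 + 13262) - 1*(-1/302) = (13262 + I*√165) + 1/302 = 4005125/302 + I*√165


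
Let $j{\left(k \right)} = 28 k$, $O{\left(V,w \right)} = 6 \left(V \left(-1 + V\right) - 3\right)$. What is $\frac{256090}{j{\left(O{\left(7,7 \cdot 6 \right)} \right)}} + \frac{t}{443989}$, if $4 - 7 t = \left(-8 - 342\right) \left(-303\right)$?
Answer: $\frac{257017837}{6581484} \approx 39.052$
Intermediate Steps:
$O{\left(V,w \right)} = -18 + 6 V \left(-1 + V\right)$ ($O{\left(V,w \right)} = 6 \left(-3 + V \left(-1 + V\right)\right) = -18 + 6 V \left(-1 + V\right)$)
$t = - \frac{106046}{7}$ ($t = \frac{4}{7} - \frac{\left(-8 - 342\right) \left(-303\right)}{7} = \frac{4}{7} - \frac{\left(-350\right) \left(-303\right)}{7} = \frac{4}{7} - 15150 = - \frac{106046}{7} \approx -15149.0$)
$\frac{256090}{j{\left(O{\left(7,7 \cdot 6 \right)} \right)}} + \frac{t}{443989} = \frac{256090}{28 \left(-18 - 42 + 6 \cdot 7^{2}\right)} - \frac{106046}{7 \cdot 443989} = \frac{256090}{28 \left(-18 - 42 + 6 \cdot 49\right)} - \frac{6238}{182819} = \frac{256090}{28 \left(-18 - 42 + 294\right)} - \frac{6238}{182819} = \frac{256090}{28 \cdot 234} - \frac{6238}{182819} = \frac{256090}{6552} - \frac{6238}{182819} = 256090 \cdot \frac{1}{6552} - \frac{6238}{182819} = \frac{128045}{3276} - \frac{6238}{182819} = \frac{257017837}{6581484}$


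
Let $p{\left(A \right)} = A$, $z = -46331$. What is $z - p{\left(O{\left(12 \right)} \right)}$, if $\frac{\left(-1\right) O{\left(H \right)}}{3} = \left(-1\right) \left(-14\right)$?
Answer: $-46289$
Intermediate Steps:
$O{\left(H \right)} = -42$ ($O{\left(H \right)} = - 3 \left(\left(-1\right) \left(-14\right)\right) = \left(-3\right) 14 = -42$)
$z - p{\left(O{\left(12 \right)} \right)} = -46331 - -42 = -46331 + 42 = -46289$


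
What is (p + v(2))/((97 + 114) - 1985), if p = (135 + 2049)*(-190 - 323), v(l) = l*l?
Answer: 560194/887 ≈ 631.56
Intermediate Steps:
v(l) = l**2
p = -1120392 (p = 2184*(-513) = -1120392)
(p + v(2))/((97 + 114) - 1985) = (-1120392 + 2**2)/((97 + 114) - 1985) = (-1120392 + 4)/(211 - 1985) = -1120388/(-1774) = -1120388*(-1/1774) = 560194/887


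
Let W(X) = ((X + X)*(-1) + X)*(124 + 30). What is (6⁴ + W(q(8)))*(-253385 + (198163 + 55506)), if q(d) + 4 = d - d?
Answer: 543008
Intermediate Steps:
q(d) = -4 (q(d) = -4 + (d - d) = -4 + 0 = -4)
W(X) = -154*X (W(X) = ((2*X)*(-1) + X)*154 = (-2*X + X)*154 = -X*154 = -154*X)
(6⁴ + W(q(8)))*(-253385 + (198163 + 55506)) = (6⁴ - 154*(-4))*(-253385 + (198163 + 55506)) = (1296 + 616)*(-253385 + 253669) = 1912*284 = 543008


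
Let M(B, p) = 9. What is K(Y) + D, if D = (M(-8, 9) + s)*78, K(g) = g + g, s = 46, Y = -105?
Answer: 4080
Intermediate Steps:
K(g) = 2*g
D = 4290 (D = (9 + 46)*78 = 55*78 = 4290)
K(Y) + D = 2*(-105) + 4290 = -210 + 4290 = 4080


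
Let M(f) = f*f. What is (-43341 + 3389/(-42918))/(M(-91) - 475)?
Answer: -1860112427/335017908 ≈ -5.5523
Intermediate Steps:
M(f) = f**2
(-43341 + 3389/(-42918))/(M(-91) - 475) = (-43341 + 3389/(-42918))/((-91)**2 - 475) = (-43341 + 3389*(-1/42918))/(8281 - 475) = (-43341 - 3389/42918)/7806 = -1860112427/42918*1/7806 = -1860112427/335017908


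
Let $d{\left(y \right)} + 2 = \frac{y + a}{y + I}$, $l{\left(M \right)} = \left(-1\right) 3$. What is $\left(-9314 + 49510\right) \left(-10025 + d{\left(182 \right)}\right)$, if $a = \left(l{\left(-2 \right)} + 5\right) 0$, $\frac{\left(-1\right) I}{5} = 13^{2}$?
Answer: $- \frac{20555872636}{51} \approx -4.0306 \cdot 10^{8}$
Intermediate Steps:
$I = -845$ ($I = - 5 \cdot 13^{2} = \left(-5\right) 169 = -845$)
$l{\left(M \right)} = -3$
$a = 0$ ($a = \left(-3 + 5\right) 0 = 2 \cdot 0 = 0$)
$d{\left(y \right)} = -2 + \frac{y}{-845 + y}$ ($d{\left(y \right)} = -2 + \frac{y + 0}{y - 845} = -2 + \frac{y}{-845 + y}$)
$\left(-9314 + 49510\right) \left(-10025 + d{\left(182 \right)}\right) = \left(-9314 + 49510\right) \left(-10025 + \frac{1690 - 182}{-845 + 182}\right) = 40196 \left(-10025 + \frac{1690 - 182}{-663}\right) = 40196 \left(-10025 - \frac{116}{51}\right) = 40196 \left(- \frac{511391}{51}\right) = - \frac{20555872636}{51}$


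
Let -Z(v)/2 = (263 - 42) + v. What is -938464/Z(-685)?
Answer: -29327/29 ≈ -1011.3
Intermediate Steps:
Z(v) = -442 - 2*v (Z(v) = -2*((263 - 42) + v) = -2*(221 + v) = -442 - 2*v)
-938464/Z(-685) = -938464/(-442 - 2*(-685)) = -938464/(-442 + 1370) = -938464/928 = -938464*1/928 = -29327/29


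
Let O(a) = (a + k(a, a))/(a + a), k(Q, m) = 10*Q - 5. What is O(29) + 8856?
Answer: 256981/29 ≈ 8861.4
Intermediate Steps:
k(Q, m) = -5 + 10*Q
O(a) = (-5 + 11*a)/(2*a) (O(a) = (a + (-5 + 10*a))/(a + a) = (-5 + 11*a)/((2*a)) = (-5 + 11*a)*(1/(2*a)) = (-5 + 11*a)/(2*a))
O(29) + 8856 = (½)*(-5 + 11*29)/29 + 8856 = (½)*(1/29)*(-5 + 319) + 8856 = (½)*(1/29)*314 + 8856 = 157/29 + 8856 = 256981/29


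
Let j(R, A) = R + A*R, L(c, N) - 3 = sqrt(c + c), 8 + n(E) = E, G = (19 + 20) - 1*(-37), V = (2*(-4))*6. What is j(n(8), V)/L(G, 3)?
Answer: 0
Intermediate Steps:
V = -48 (V = -8*6 = -48)
G = 76 (G = 39 + 37 = 76)
n(E) = -8 + E
L(c, N) = 3 + sqrt(2)*sqrt(c) (L(c, N) = 3 + sqrt(c + c) = 3 + sqrt(2*c) = 3 + sqrt(2)*sqrt(c))
j(n(8), V)/L(G, 3) = ((-8 + 8)*(1 - 48))/(3 + sqrt(2)*sqrt(76)) = (0*(-47))/(3 + sqrt(2)*(2*sqrt(19))) = 0/(3 + 2*sqrt(38)) = 0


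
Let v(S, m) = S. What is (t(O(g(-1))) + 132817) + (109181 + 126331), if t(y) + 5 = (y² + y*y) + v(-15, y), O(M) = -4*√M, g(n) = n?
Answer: 368277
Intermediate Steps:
t(y) = -20 + 2*y² (t(y) = -5 + ((y² + y*y) - 15) = -5 + ((y² + y²) - 15) = -5 + (2*y² - 15) = -5 + (-15 + 2*y²) = -20 + 2*y²)
(t(O(g(-1))) + 132817) + (109181 + 126331) = ((-20 + 2*(-4*I)²) + 132817) + (109181 + 126331) = ((-20 + 2*(-4*I)²) + 132817) + 235512 = ((-20 + 2*(-16)) + 132817) + 235512 = ((-20 - 32) + 132817) + 235512 = (-52 + 132817) + 235512 = 132765 + 235512 = 368277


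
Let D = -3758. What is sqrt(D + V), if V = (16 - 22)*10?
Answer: I*sqrt(3818) ≈ 61.79*I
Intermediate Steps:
V = -60 (V = -6*10 = -60)
sqrt(D + V) = sqrt(-3758 - 60) = sqrt(-3818) = I*sqrt(3818)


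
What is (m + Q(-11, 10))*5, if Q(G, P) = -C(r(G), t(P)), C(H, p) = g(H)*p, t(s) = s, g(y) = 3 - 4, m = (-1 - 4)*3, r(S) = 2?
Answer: -25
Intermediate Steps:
m = -15 (m = -5*3 = -15)
g(y) = -1
C(H, p) = -p
Q(G, P) = P (Q(G, P) = -(-1)*P = P)
(m + Q(-11, 10))*5 = (-15 + 10)*5 = -5*5 = -25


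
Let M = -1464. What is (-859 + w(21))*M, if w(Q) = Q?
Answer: 1226832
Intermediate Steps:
(-859 + w(21))*M = (-859 + 21)*(-1464) = -838*(-1464) = 1226832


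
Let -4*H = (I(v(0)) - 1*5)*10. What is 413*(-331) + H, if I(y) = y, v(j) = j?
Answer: -273381/2 ≈ -1.3669e+5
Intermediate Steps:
H = 25/2 (H = -(0 - 1*5)*10/4 = -(0 - 5)*10/4 = -(-5)*10/4 = -¼*(-50) = 25/2 ≈ 12.500)
413*(-331) + H = 413*(-331) + 25/2 = -136703 + 25/2 = -273381/2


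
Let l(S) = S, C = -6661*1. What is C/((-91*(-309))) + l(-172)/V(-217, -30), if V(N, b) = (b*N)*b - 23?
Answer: -1296210035/5492287437 ≈ -0.23601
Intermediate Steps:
C = -6661
V(N, b) = -23 + N*b² (V(N, b) = (N*b)*b - 23 = N*b² - 23 = -23 + N*b²)
C/((-91*(-309))) + l(-172)/V(-217, -30) = -6661/((-91*(-309))) - 172/(-23 - 217*(-30)²) = -6661/28119 - 172/(-23 - 217*900) = -6661*1/28119 - 172/(-23 - 195300) = -6661/28119 - 172/(-195323) = -6661/28119 - 172*(-1/195323) = -6661/28119 + 172/195323 = -1296210035/5492287437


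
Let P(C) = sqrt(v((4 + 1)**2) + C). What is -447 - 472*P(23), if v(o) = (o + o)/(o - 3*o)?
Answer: -447 - 472*sqrt(22) ≈ -2660.9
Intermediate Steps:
v(o) = -1 (v(o) = (2*o)/((-2*o)) = (2*o)*(-1/(2*o)) = -1)
P(C) = sqrt(-1 + C)
-447 - 472*P(23) = -447 - 472*sqrt(-1 + 23) = -447 - 472*sqrt(22)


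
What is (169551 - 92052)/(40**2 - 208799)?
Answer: -77499/207199 ≈ -0.37403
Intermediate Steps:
(169551 - 92052)/(40**2 - 208799) = 77499/(1600 - 208799) = 77499/(-207199) = 77499*(-1/207199) = -77499/207199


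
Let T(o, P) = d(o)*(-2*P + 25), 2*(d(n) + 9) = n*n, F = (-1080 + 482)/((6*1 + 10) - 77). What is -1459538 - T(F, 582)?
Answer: -5265429391/3721 ≈ -1.4151e+6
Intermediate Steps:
F = 598/61 (F = -598/((6 + 10) - 77) = -598/(16 - 77) = -598/(-61) = -598*(-1/61) = 598/61 ≈ 9.8033)
d(n) = -9 + n²/2 (d(n) = -9 + (n*n)/2 = -9 + n²/2)
T(o, P) = (-9 + o²/2)*(25 - 2*P) (T(o, P) = (-9 + o²/2)*(-2*P + 25) = (-9 + o²/2)*(25 - 2*P))
-1459538 - T(F, 582) = -1459538 - (-1)*(-25 + 2*582)*(-18 + (598/61)²)/2 = -1459538 - (-1)*(-25 + 1164)*(-18 + 357604/3721)/2 = -1459538 - (-1)*1139*290626/(2*3721) = -1459538 - 1*(-165511507/3721) = -1459538 + 165511507/3721 = -5265429391/3721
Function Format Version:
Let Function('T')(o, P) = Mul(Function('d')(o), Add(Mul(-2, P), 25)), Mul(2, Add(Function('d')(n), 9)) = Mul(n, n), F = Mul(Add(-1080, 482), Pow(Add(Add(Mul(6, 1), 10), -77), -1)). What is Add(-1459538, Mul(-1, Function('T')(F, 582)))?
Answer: Rational(-5265429391, 3721) ≈ -1.4151e+6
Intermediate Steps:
F = Rational(598, 61) (F = Mul(-598, Pow(Add(Add(6, 10), -77), -1)) = Mul(-598, Pow(Add(16, -77), -1)) = Mul(-598, Pow(-61, -1)) = Mul(-598, Rational(-1, 61)) = Rational(598, 61) ≈ 9.8033)
Function('d')(n) = Add(-9, Mul(Rational(1, 2), Pow(n, 2))) (Function('d')(n) = Add(-9, Mul(Rational(1, 2), Mul(n, n))) = Add(-9, Mul(Rational(1, 2), Pow(n, 2))))
Function('T')(o, P) = Mul(Add(-9, Mul(Rational(1, 2), Pow(o, 2))), Add(25, Mul(-2, P))) (Function('T')(o, P) = Mul(Add(-9, Mul(Rational(1, 2), Pow(o, 2))), Add(Mul(-2, P), 25)) = Mul(Add(-9, Mul(Rational(1, 2), Pow(o, 2))), Add(25, Mul(-2, P))))
Add(-1459538, Mul(-1, Function('T')(F, 582))) = Add(-1459538, Mul(-1, Mul(Rational(-1, 2), Add(-25, Mul(2, 582)), Add(-18, Pow(Rational(598, 61), 2))))) = Add(-1459538, Mul(-1, Mul(Rational(-1, 2), Add(-25, 1164), Add(-18, Rational(357604, 3721))))) = Add(-1459538, Mul(-1, Mul(Rational(-1, 2), 1139, Rational(290626, 3721)))) = Add(-1459538, Mul(-1, Rational(-165511507, 3721))) = Add(-1459538, Rational(165511507, 3721)) = Rational(-5265429391, 3721)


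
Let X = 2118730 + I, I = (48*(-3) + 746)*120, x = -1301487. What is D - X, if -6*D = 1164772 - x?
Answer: -15612079/6 ≈ -2.6020e+6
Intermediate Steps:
I = 72240 (I = (-144 + 746)*120 = 602*120 = 72240)
X = 2190970 (X = 2118730 + 72240 = 2190970)
D = -2466259/6 (D = -(1164772 - 1*(-1301487))/6 = -(1164772 + 1301487)/6 = -⅙*2466259 = -2466259/6 ≈ -4.1104e+5)
D - X = -2466259/6 - 1*2190970 = -2466259/6 - 2190970 = -15612079/6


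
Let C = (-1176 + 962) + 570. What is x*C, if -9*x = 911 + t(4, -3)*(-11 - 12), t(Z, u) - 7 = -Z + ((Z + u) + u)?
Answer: -105376/3 ≈ -35125.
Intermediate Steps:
C = 356 (C = -214 + 570 = 356)
t(Z, u) = 7 + 2*u (t(Z, u) = 7 + (-Z + ((Z + u) + u)) = 7 + (-Z + (Z + 2*u)) = 7 + 2*u)
x = -296/3 (x = -(911 + (7 + 2*(-3))*(-11 - 12))/9 = -(911 + (7 - 6)*(-23))/9 = -(911 + 1*(-23))/9 = -(911 - 23)/9 = -1/9*888 = -296/3 ≈ -98.667)
x*C = -296/3*356 = -105376/3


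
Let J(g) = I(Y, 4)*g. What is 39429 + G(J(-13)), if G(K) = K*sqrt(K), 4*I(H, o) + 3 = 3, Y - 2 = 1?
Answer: 39429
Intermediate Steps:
Y = 3 (Y = 2 + 1 = 3)
I(H, o) = 0 (I(H, o) = -3/4 + (1/4)*3 = -3/4 + 3/4 = 0)
J(g) = 0 (J(g) = 0*g = 0)
G(K) = K**(3/2)
39429 + G(J(-13)) = 39429 + 0**(3/2) = 39429 + 0 = 39429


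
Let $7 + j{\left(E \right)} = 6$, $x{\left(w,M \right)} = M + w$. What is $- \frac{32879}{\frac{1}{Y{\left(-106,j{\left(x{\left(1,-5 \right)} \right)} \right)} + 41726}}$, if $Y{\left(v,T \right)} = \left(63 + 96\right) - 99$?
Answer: $-1373881894$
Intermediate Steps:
$j{\left(E \right)} = -1$ ($j{\left(E \right)} = -7 + 6 = -1$)
$Y{\left(v,T \right)} = 60$ ($Y{\left(v,T \right)} = 159 - 99 = 60$)
$- \frac{32879}{\frac{1}{Y{\left(-106,j{\left(x{\left(1,-5 \right)} \right)} \right)} + 41726}} = - \frac{32879}{\frac{1}{60 + 41726}} = - \frac{32879}{\frac{1}{41786}} = - 32879 \frac{1}{\frac{1}{41786}} = \left(-32879\right) 41786 = -1373881894$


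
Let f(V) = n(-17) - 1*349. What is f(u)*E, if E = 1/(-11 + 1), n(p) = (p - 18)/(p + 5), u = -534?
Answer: 4153/120 ≈ 34.608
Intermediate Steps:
n(p) = (-18 + p)/(5 + p)
f(V) = -4153/12 (f(V) = (-18 - 17)/(5 - 17) - 1*349 = -35/(-12) - 349 = -1/12*(-35) - 349 = 35/12 - 349 = -4153/12)
E = -⅒ (E = 1/(-10) = -⅒ ≈ -0.10000)
f(u)*E = -4153/12*(-⅒) = 4153/120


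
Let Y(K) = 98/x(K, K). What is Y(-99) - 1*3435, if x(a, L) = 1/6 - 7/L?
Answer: -142041/47 ≈ -3022.1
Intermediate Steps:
x(a, L) = ⅙ - 7/L (x(a, L) = 1*(⅙) - 7/L = ⅙ - 7/L)
Y(K) = 588*K/(-42 + K) (Y(K) = 98/(((-42 + K)/(6*K))) = 98*(6*K/(-42 + K)) = 588*K/(-42 + K))
Y(-99) - 1*3435 = 588*(-99)/(-42 - 99) - 1*3435 = 588*(-99)/(-141) - 3435 = 588*(-99)*(-1/141) - 3435 = 19404/47 - 3435 = -142041/47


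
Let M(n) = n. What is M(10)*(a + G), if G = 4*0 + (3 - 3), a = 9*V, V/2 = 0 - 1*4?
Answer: -720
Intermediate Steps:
V = -8 (V = 2*(0 - 1*4) = 2*(0 - 4) = 2*(-4) = -8)
a = -72 (a = 9*(-8) = -72)
G = 0 (G = 0 + 0 = 0)
M(10)*(a + G) = 10*(-72 + 0) = 10*(-72) = -720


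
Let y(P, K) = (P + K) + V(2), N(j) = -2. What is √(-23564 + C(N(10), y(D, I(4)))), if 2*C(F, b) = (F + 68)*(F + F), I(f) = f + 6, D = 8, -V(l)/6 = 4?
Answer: 4*I*√1481 ≈ 153.94*I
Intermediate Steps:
V(l) = -24 (V(l) = -6*4 = -24)
I(f) = 6 + f
y(P, K) = -24 + K + P (y(P, K) = (P + K) - 24 = (K + P) - 24 = -24 + K + P)
C(F, b) = F*(68 + F) (C(F, b) = ((F + 68)*(F + F))/2 = ((68 + F)*(2*F))/2 = (2*F*(68 + F))/2 = F*(68 + F))
√(-23564 + C(N(10), y(D, I(4)))) = √(-23564 - 2*(68 - 2)) = √(-23564 - 2*66) = √(-23564 - 132) = √(-23696) = 4*I*√1481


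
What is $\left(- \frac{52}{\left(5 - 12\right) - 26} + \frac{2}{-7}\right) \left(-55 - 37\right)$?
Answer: $- \frac{27416}{231} \approx -118.68$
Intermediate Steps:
$\left(- \frac{52}{\left(5 - 12\right) - 26} + \frac{2}{-7}\right) \left(-55 - 37\right) = \left(- \frac{52}{-7 - 26} + 2 \left(- \frac{1}{7}\right)\right) \left(-92\right) = \left(- \frac{52}{-33} - \frac{2}{7}\right) \left(-92\right) = \left(\left(-52\right) \left(- \frac{1}{33}\right) - \frac{2}{7}\right) \left(-92\right) = \left(\frac{52}{33} - \frac{2}{7}\right) \left(-92\right) = \frac{298}{231} \left(-92\right) = - \frac{27416}{231}$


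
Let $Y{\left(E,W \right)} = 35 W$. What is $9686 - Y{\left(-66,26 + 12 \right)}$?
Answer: $8356$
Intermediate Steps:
$9686 - Y{\left(-66,26 + 12 \right)} = 9686 - 35 \left(26 + 12\right) = 9686 - 35 \cdot 38 = 9686 - 1330 = 8356$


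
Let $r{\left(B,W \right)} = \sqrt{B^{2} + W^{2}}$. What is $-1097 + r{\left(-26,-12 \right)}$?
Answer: $-1097 + 2 \sqrt{205} \approx -1068.4$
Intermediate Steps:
$-1097 + r{\left(-26,-12 \right)} = -1097 + \sqrt{\left(-26\right)^{2} + \left(-12\right)^{2}} = -1097 + \sqrt{676 + 144} = -1097 + \sqrt{820} = -1097 + 2 \sqrt{205}$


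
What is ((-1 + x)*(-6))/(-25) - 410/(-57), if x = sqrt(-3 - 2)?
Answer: 9908/1425 + 6*I*sqrt(5)/25 ≈ 6.953 + 0.53666*I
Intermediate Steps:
x = I*sqrt(5) (x = sqrt(-5) = I*sqrt(5) ≈ 2.2361*I)
((-1 + x)*(-6))/(-25) - 410/(-57) = ((-1 + I*sqrt(5))*(-6))/(-25) - 410/(-57) = (6 - 6*I*sqrt(5))*(-1/25) - 410*(-1/57) = (-6/25 + 6*I*sqrt(5)/25) + 410/57 = 9908/1425 + 6*I*sqrt(5)/25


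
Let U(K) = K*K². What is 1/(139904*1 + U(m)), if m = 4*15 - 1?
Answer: 1/345283 ≈ 2.8962e-6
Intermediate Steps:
m = 59 (m = 60 - 1 = 59)
U(K) = K³
1/(139904*1 + U(m)) = 1/(139904*1 + 59³) = 1/(139904 + 205379) = 1/345283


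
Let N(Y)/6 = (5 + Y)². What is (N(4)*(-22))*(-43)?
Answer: 459756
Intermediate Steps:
N(Y) = 6*(5 + Y)²
(N(4)*(-22))*(-43) = ((6*(5 + 4)²)*(-22))*(-43) = ((6*9²)*(-22))*(-43) = ((6*81)*(-22))*(-43) = (486*(-22))*(-43) = -10692*(-43) = 459756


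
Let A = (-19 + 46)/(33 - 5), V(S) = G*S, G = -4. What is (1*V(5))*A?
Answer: -135/7 ≈ -19.286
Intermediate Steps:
V(S) = -4*S
A = 27/28 ≈ 0.96429
(1*V(5))*A = (1*(-4*5))*(27/28) = (1*(-20))*(27/28) = -20*27/28 = -135/7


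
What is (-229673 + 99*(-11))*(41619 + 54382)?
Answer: -22153382762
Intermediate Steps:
(-229673 + 99*(-11))*(41619 + 54382) = (-229673 - 1089)*96001 = -230762*96001 = -22153382762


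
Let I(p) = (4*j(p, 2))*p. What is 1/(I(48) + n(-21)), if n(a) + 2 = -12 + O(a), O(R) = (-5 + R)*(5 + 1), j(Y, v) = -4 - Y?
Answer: -1/10154 ≈ -9.8483e-5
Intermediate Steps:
O(R) = -30 + 6*R (O(R) = (-5 + R)*6 = -30 + 6*R)
I(p) = p*(-16 - 4*p) (I(p) = (4*(-4 - p))*p = (-16 - 4*p)*p = p*(-16 - 4*p))
n(a) = -44 + 6*a (n(a) = -2 + (-12 + (-30 + 6*a)) = -2 + (-42 + 6*a) = -44 + 6*a)
1/(I(48) + n(-21)) = 1/(-4*48*(4 + 48) + (-44 + 6*(-21))) = 1/(-4*48*52 + (-44 - 126)) = 1/(-9984 - 170) = 1/(-10154) = -1/10154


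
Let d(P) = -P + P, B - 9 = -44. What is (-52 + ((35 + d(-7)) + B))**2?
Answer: 2704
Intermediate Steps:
B = -35 (B = 9 - 44 = -35)
d(P) = 0
(-52 + ((35 + d(-7)) + B))**2 = (-52 + ((35 + 0) - 35))**2 = (-52 + (35 - 35))**2 = (-52 + 0)**2 = (-52)**2 = 2704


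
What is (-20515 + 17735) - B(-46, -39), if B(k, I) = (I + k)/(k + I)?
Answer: -2781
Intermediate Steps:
B(k, I) = 1 (B(k, I) = (I + k)/(I + k) = 1)
(-20515 + 17735) - B(-46, -39) = (-20515 + 17735) - 1*1 = -2780 - 1 = -2781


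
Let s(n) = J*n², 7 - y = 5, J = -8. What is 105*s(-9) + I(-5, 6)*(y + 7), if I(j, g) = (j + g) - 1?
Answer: -68040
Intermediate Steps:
y = 2 (y = 7 - 1*5 = 7 - 5 = 2)
I(j, g) = -1 + g + j (I(j, g) = (g + j) - 1 = -1 + g + j)
s(n) = -8*n²
105*s(-9) + I(-5, 6)*(y + 7) = 105*(-8*(-9)²) + (-1 + 6 - 5)*(2 + 7) = 105*(-8*81) + 0*9 = 105*(-648) + 0 = -68040 + 0 = -68040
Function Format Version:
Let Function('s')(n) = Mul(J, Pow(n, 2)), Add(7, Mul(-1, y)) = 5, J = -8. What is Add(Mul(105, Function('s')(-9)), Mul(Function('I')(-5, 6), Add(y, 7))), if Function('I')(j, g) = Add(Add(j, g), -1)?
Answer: -68040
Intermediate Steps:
y = 2 (y = Add(7, Mul(-1, 5)) = Add(7, -5) = 2)
Function('I')(j, g) = Add(-1, g, j) (Function('I')(j, g) = Add(Add(g, j), -1) = Add(-1, g, j))
Function('s')(n) = Mul(-8, Pow(n, 2))
Add(Mul(105, Function('s')(-9)), Mul(Function('I')(-5, 6), Add(y, 7))) = Add(Mul(105, Mul(-8, Pow(-9, 2))), Mul(Add(-1, 6, -5), Add(2, 7))) = Add(Mul(105, Mul(-8, 81)), Mul(0, 9)) = Add(Mul(105, -648), 0) = Add(-68040, 0) = -68040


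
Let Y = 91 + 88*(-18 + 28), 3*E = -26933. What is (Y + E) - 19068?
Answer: -81224/3 ≈ -27075.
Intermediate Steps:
E = -26933/3 (E = (1/3)*(-26933) = -26933/3 ≈ -8977.7)
Y = 971 (Y = 91 + 88*10 = 91 + 880 = 971)
(Y + E) - 19068 = (971 - 26933/3) - 19068 = -24020/3 - 19068 = -81224/3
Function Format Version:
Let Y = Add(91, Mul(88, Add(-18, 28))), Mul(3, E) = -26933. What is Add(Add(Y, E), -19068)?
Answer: Rational(-81224, 3) ≈ -27075.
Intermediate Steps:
E = Rational(-26933, 3) (E = Mul(Rational(1, 3), -26933) = Rational(-26933, 3) ≈ -8977.7)
Y = 971 (Y = Add(91, Mul(88, 10)) = Add(91, 880) = 971)
Add(Add(Y, E), -19068) = Add(Add(971, Rational(-26933, 3)), -19068) = Add(Rational(-24020, 3), -19068) = Rational(-81224, 3)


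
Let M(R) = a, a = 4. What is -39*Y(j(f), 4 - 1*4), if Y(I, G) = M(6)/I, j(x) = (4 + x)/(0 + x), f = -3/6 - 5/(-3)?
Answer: -1092/31 ≈ -35.226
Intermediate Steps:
f = 7/6 (f = -3*1/6 - 5*(-1/3) = -1/2 + 5/3 = 7/6 ≈ 1.1667)
M(R) = 4
j(x) = (4 + x)/x
Y(I, G) = 4/I
-39*Y(j(f), 4 - 1*4) = -156/((4 + 7/6)/(7/6)) = -156/((6/7)*(31/6)) = -156/31/7 = -156*7/31 = -39*28/31 = -1092/31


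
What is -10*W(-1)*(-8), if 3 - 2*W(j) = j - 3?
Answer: 280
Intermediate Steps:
W(j) = 3 - j/2 (W(j) = 3/2 - (j - 3)/2 = 3/2 - (-3 + j)/2 = 3/2 + (3/2 - j/2) = 3 - j/2)
-10*W(-1)*(-8) = -10*(3 - ½*(-1))*(-8) = -10*(3 + ½)*(-8) = -10*7/2*(-8) = -35*(-8) = 280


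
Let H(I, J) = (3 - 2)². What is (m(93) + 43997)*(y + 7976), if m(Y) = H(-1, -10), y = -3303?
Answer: 205602654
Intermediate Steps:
H(I, J) = 1 (H(I, J) = 1² = 1)
m(Y) = 1
(m(93) + 43997)*(y + 7976) = (1 + 43997)*(-3303 + 7976) = 43998*4673 = 205602654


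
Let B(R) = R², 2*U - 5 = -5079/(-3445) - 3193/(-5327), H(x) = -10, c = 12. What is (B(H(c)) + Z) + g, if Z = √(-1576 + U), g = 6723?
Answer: 6823 + I*√2118284618833720610/36703030 ≈ 6823.0 + 39.654*I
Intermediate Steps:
U = 129813293/36703030 (U = 5/2 + (-5079/(-3445) - 3193/(-5327))/2 = 5/2 + (-5079*(-1/3445) - 3193*(-1/5327))/2 = 5/2 + (5079/3445 + 3193/5327)/2 = 5/2 + (½)*(38055718/18351515) = 5/2 + 19027859/18351515 = 129813293/36703030 ≈ 3.5369)
Z = I*√2118284618833720610/36703030 (Z = √(-1576 + 129813293/36703030) = √(-57714161987/36703030) = I*√2118284618833720610/36703030 ≈ 39.654*I)
(B(H(c)) + Z) + g = ((-10)² + I*√2118284618833720610/36703030) + 6723 = (100 + I*√2118284618833720610/36703030) + 6723 = 6823 + I*√2118284618833720610/36703030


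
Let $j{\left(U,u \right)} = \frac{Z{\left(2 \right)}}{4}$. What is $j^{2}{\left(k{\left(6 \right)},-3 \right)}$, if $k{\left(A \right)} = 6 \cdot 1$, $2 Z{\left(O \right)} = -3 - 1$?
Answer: $\frac{1}{4} \approx 0.25$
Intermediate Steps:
$Z{\left(O \right)} = -2$ ($Z{\left(O \right)} = \frac{-3 - 1}{2} = \frac{1}{2} \left(-4\right) = -2$)
$k{\left(A \right)} = 6$
$j{\left(U,u \right)} = - \frac{1}{2}$ ($j{\left(U,u \right)} = - \frac{2}{4} = \left(-2\right) \frac{1}{4} = - \frac{1}{2}$)
$j^{2}{\left(k{\left(6 \right)},-3 \right)} = \left(- \frac{1}{2}\right)^{2} = \frac{1}{4}$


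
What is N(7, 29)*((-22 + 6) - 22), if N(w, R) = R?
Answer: -1102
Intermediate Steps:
N(7, 29)*((-22 + 6) - 22) = 29*((-22 + 6) - 22) = 29*(-16 - 22) = 29*(-38) = -1102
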